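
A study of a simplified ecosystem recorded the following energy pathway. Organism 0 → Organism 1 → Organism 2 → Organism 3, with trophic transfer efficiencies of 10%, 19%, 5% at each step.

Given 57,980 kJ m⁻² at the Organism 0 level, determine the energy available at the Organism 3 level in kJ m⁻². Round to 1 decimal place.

Organism 1: 57980 × 0.1 = 5798 kJ m⁻²
Organism 2: 5798 × 0.19 = 1101.62 kJ m⁻²
Organism 3: 1101.62 × 0.05 = 55.081 kJ m⁻²

55.1 kJ m⁻²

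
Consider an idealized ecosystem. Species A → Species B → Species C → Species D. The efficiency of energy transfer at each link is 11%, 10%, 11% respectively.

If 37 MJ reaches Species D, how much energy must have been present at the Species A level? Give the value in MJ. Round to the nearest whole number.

Cumulative transfer efficiency: 0.11 × 0.1 × 0.11 = 0.00121
Species A energy = 37 / 0.00121 = 30579 MJ

30579 MJ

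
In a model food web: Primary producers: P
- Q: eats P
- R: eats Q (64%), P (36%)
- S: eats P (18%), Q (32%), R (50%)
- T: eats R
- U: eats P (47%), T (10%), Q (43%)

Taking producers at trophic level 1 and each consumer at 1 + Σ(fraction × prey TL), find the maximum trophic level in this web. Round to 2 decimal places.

Q: 1 + 1 = 2
R: 1 + (0.64×2 + 0.36×1) = 2.64
S: 1 + (0.18×1 + 0.32×2 + 0.5×2.64) = 3.14
T: 1 + 2.64 = 3.64
U: 1 + (0.47×1 + 0.1×3.64 + 0.43×2) = 2.694

3.64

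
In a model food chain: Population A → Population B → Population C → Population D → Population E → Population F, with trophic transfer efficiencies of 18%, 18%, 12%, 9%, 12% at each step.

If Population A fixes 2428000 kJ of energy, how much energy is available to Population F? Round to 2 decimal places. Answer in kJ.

Population B: 2428000 × 0.18 = 437040 kJ
Population C: 437040 × 0.18 = 78667.2 kJ
Population D: 78667.2 × 0.12 = 9440.064 kJ
Population E: 9440.064 × 0.09 = 849.60576 kJ
Population F: 849.60576 × 0.12 = 101.9526912 kJ

101.95 kJ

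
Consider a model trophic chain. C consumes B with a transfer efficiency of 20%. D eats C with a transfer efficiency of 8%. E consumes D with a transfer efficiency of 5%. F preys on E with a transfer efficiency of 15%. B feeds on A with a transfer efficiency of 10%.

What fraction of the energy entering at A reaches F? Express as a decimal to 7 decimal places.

Product of link efficiencies: 0.1 × 0.2 × 0.08 × 0.05 × 0.15 = 0.000012

0.0000120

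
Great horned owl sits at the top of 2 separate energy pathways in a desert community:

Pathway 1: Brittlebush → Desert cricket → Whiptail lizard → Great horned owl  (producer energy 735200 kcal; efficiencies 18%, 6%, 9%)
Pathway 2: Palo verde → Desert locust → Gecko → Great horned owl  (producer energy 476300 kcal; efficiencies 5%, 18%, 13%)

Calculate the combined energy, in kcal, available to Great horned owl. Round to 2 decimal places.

Pathway 1: 735200 × 0.18 × 0.06 × 0.09 = 714.6144 kcal
Pathway 2: 476300 × 0.05 × 0.18 × 0.13 = 557.271 kcal
Total at Great horned owl: 714.6144 + 557.271 = 1271.8854 kcal

1271.89 kcal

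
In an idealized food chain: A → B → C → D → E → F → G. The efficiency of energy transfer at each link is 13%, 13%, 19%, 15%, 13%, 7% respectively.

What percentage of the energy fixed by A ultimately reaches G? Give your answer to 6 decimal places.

0.000438%

Product of link efficiencies: 0.13 × 0.13 × 0.19 × 0.15 × 0.13 × 0.07 = 0.000004383015
As a percentage: 0.000004383015 × 100 = 0.000438%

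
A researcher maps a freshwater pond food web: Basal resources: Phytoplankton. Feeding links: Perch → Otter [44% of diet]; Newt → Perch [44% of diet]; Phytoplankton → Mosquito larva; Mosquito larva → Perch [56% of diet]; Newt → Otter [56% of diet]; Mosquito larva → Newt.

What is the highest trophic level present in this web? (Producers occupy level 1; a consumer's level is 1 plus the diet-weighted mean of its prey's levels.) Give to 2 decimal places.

Mosquito larva: 1 + 1 = 2
Newt: 1 + 2 = 3
Perch: 1 + (0.44×3 + 0.56×2) = 3.44
Otter: 1 + (0.44×3.44 + 0.56×3) = 4.1936

4.19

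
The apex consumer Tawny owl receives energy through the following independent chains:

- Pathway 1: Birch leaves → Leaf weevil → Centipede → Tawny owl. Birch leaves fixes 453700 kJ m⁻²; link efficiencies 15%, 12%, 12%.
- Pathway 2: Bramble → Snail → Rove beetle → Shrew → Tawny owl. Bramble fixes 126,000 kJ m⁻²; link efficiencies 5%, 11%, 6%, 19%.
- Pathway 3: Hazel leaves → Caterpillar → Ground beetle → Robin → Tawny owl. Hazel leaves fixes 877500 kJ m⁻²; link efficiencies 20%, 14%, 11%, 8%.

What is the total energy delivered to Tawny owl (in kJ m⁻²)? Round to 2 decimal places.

Pathway 1: 453700 × 0.15 × 0.12 × 0.12 = 979.992 kJ m⁻²
Pathway 2: 126000 × 0.05 × 0.11 × 0.06 × 0.19 = 7.9002 kJ m⁻²
Pathway 3: 877500 × 0.2 × 0.14 × 0.11 × 0.08 = 216.216 kJ m⁻²
Total at Tawny owl: 979.992 + 7.9002 + 216.216 = 1204.1082 kJ m⁻²

1204.11 kJ m⁻²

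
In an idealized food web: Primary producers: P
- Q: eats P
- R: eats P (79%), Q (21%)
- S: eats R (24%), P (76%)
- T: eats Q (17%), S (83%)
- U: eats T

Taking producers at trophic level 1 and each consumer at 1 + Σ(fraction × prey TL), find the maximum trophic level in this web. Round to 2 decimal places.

Q: 1 + 1 = 2
R: 1 + (0.79×1 + 0.21×2) = 2.21
S: 1 + (0.24×2.21 + 0.76×1) = 2.2904
T: 1 + (0.17×2 + 0.83×2.2904) = 3.241032
U: 1 + 3.241032 = 4.241032

4.24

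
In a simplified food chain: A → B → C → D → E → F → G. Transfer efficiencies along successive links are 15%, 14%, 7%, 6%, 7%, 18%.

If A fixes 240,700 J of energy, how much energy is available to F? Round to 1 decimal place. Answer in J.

B: 240700 × 0.15 = 36105 J
C: 36105 × 0.14 = 5054.7 J
D: 5054.7 × 0.07 = 353.829 J
E: 353.829 × 0.06 = 21.22974 J
F: 21.22974 × 0.07 = 1.4860818 J

1.5 J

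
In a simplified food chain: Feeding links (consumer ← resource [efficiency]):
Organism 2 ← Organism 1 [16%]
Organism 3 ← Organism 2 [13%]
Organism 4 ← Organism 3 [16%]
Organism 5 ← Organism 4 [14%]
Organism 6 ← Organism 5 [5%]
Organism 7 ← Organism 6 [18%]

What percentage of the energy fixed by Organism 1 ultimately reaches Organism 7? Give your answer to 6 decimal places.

Product of link efficiencies: 0.16 × 0.13 × 0.16 × 0.14 × 0.05 × 0.18 = 0.00000419328
As a percentage: 0.00000419328 × 100 = 0.000419%

0.000419%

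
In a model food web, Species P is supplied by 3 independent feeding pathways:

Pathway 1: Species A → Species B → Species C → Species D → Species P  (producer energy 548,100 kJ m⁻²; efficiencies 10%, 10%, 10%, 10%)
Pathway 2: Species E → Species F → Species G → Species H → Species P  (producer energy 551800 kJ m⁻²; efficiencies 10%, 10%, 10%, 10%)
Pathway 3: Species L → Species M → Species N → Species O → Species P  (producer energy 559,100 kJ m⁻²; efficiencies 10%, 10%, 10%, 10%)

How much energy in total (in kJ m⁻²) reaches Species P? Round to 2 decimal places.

165.90 kJ m⁻²

Pathway 1: 548100 × 0.1 × 0.1 × 0.1 × 0.1 = 54.81 kJ m⁻²
Pathway 2: 551800 × 0.1 × 0.1 × 0.1 × 0.1 = 55.18 kJ m⁻²
Pathway 3: 559100 × 0.1 × 0.1 × 0.1 × 0.1 = 55.91 kJ m⁻²
Total at Species P: 54.81 + 55.18 + 55.91 = 165.9 kJ m⁻²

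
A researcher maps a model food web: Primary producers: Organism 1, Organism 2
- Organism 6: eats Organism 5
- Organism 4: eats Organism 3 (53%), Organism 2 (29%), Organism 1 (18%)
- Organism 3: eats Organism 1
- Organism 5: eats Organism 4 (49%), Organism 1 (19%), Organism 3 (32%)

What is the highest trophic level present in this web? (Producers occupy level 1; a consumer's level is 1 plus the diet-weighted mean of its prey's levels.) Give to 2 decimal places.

Organism 3: 1 + 1 = 2
Organism 4: 1 + (0.53×2 + 0.29×1 + 0.18×1) = 2.53
Organism 5: 1 + (0.49×2.53 + 0.19×1 + 0.32×2) = 3.0697
Organism 6: 1 + 3.0697 = 4.0697

4.07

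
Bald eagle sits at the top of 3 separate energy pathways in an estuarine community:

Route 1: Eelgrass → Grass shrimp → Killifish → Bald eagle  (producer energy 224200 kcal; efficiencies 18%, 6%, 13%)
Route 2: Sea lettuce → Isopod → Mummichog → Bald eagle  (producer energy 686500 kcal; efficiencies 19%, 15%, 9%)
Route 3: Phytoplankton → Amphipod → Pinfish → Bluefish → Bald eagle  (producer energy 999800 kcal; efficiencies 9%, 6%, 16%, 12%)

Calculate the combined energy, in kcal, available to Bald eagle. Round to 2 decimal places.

Route 1: 224200 × 0.18 × 0.06 × 0.13 = 314.7768 kcal
Route 2: 686500 × 0.19 × 0.15 × 0.09 = 1760.8725 kcal
Route 3: 999800 × 0.09 × 0.06 × 0.16 × 0.12 = 103.659264 kcal
Total at Bald eagle: 314.7768 + 1760.8725 + 103.659264 = 2179.308564 kcal

2179.31 kcal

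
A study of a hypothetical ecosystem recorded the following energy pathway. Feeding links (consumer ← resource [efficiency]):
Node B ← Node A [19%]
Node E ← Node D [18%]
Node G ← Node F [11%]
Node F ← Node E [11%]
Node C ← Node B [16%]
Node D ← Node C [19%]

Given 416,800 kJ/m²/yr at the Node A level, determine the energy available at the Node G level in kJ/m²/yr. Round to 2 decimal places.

Node B: 416800 × 0.19 = 79192 kJ/m²/yr
Node C: 79192 × 0.16 = 12670.72 kJ/m²/yr
Node D: 12670.72 × 0.19 = 2407.4368 kJ/m²/yr
Node E: 2407.4368 × 0.18 = 433.338624 kJ/m²/yr
Node F: 433.338624 × 0.11 = 47.66724864 kJ/m²/yr
Node G: 47.66724864 × 0.11 = 5.2433973504 kJ/m²/yr

5.24 kJ/m²/yr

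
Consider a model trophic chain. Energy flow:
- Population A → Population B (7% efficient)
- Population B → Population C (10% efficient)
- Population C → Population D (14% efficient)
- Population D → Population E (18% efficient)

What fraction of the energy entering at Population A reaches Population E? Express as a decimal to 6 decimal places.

Product of link efficiencies: 0.07 × 0.1 × 0.14 × 0.18 = 0.0001764

0.000176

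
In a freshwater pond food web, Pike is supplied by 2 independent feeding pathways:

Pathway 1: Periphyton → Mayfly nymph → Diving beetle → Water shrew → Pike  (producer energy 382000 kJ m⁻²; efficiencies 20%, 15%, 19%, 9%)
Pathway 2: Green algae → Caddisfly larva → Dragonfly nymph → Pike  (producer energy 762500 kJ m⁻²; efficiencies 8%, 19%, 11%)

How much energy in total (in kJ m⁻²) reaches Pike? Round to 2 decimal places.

1470.87 kJ m⁻²

Pathway 1: 382000 × 0.2 × 0.15 × 0.19 × 0.09 = 195.966 kJ m⁻²
Pathway 2: 762500 × 0.08 × 0.19 × 0.11 = 1274.9 kJ m⁻²
Total at Pike: 195.966 + 1274.9 = 1470.866 kJ m⁻²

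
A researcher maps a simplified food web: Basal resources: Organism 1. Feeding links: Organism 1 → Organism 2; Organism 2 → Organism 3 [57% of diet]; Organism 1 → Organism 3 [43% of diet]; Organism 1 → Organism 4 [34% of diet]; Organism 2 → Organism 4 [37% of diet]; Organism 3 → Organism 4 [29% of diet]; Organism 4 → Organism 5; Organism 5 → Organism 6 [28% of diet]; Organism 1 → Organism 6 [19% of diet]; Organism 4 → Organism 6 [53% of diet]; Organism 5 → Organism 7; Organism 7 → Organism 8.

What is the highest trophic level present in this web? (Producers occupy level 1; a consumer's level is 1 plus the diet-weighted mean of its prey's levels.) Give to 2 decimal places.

5.83

Organism 2: 1 + 1 = 2
Organism 3: 1 + (0.57×2 + 0.43×1) = 2.57
Organism 4: 1 + (0.34×1 + 0.37×2 + 0.29×2.57) = 2.8253
Organism 5: 1 + 2.8253 = 3.8253
Organism 6: 1 + (0.28×3.8253 + 0.19×1 + 0.53×2.8253) = 3.758493
Organism 7: 1 + 3.8253 = 4.8253
Organism 8: 1 + 4.8253 = 5.8253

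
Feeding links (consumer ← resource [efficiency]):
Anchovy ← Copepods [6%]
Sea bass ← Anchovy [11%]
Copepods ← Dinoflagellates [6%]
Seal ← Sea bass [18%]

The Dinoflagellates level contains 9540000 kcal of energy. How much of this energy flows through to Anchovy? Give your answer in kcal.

34344 kcal

Copepods: 9540000 × 0.06 = 572400 kcal
Anchovy: 572400 × 0.06 = 34344 kcal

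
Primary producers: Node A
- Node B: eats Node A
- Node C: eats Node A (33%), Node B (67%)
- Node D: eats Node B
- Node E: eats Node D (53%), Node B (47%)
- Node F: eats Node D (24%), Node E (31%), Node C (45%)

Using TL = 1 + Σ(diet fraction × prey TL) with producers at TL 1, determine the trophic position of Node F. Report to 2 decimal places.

4.02

Node B: 1 + 1 = 2
Node C: 1 + (0.33×1 + 0.67×2) = 2.67
Node D: 1 + 2 = 3
Node E: 1 + (0.53×3 + 0.47×2) = 3.53
Node F: 1 + (0.24×3 + 0.31×3.53 + 0.45×2.67) = 4.0158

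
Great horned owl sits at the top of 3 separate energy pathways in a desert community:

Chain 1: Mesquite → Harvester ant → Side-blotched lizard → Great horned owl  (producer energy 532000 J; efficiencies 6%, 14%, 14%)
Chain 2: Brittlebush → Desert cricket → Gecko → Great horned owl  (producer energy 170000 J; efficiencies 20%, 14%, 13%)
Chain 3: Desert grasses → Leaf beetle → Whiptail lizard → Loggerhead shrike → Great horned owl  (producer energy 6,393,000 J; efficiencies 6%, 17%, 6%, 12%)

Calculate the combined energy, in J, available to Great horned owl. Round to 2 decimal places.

Chain 1: 532000 × 0.06 × 0.14 × 0.14 = 625.632 J
Chain 2: 170000 × 0.2 × 0.14 × 0.13 = 618.8 J
Chain 3: 6393000 × 0.06 × 0.17 × 0.06 × 0.12 = 469.50192 J
Total at Great horned owl: 625.632 + 618.8 + 469.50192 = 1713.93392 J

1713.93 J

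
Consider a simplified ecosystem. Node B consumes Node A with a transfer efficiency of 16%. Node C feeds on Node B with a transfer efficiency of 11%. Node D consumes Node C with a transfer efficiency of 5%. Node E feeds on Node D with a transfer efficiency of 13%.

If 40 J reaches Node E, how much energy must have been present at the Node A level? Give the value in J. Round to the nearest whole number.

Cumulative transfer efficiency: 0.16 × 0.11 × 0.05 × 0.13 = 0.0001144
Node A energy = 40 / 0.0001144 = 349650 J

349650 J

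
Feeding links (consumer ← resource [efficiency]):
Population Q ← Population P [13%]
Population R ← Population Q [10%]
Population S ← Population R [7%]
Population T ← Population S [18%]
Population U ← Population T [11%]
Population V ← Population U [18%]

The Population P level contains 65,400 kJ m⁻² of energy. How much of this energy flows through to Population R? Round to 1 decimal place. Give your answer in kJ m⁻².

850.2 kJ m⁻²

Population Q: 65400 × 0.13 = 8502 kJ m⁻²
Population R: 8502 × 0.1 = 850.2 kJ m⁻²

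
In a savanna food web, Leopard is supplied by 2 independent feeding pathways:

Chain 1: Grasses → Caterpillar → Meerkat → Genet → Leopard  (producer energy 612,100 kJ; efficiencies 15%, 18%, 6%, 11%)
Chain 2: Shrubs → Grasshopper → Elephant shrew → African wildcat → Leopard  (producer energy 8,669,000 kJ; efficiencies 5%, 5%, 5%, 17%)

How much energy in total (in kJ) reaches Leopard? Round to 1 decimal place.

293.3 kJ

Chain 1: 612100 × 0.15 × 0.18 × 0.06 × 0.11 = 109.07622 kJ
Chain 2: 8669000 × 0.05 × 0.05 × 0.05 × 0.17 = 184.21625 kJ
Total at Leopard: 109.07622 + 184.21625 = 293.29247 kJ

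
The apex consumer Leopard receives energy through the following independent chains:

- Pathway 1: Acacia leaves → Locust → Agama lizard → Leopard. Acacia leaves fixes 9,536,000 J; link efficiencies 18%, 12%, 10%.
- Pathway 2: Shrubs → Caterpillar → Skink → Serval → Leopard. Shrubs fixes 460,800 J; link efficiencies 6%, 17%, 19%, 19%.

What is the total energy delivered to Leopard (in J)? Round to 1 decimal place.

Pathway 1: 9536000 × 0.18 × 0.12 × 0.1 = 20597.76 J
Pathway 2: 460800 × 0.06 × 0.17 × 0.19 × 0.19 = 169.675776 J
Total at Leopard: 20597.76 + 169.675776 = 20767.435776 J

20767.4 J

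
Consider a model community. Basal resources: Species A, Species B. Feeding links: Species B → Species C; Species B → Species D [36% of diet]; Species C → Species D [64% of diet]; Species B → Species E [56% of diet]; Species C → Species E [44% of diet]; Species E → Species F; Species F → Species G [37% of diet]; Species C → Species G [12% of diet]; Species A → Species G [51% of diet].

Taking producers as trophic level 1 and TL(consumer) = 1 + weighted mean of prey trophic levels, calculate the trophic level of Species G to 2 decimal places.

Species C: 1 + 1 = 2
Species D: 1 + (0.36×1 + 0.64×2) = 2.64
Species E: 1 + (0.56×1 + 0.44×2) = 2.44
Species F: 1 + 2.44 = 3.44
Species G: 1 + (0.37×3.44 + 0.12×2 + 0.51×1) = 3.0228

3.02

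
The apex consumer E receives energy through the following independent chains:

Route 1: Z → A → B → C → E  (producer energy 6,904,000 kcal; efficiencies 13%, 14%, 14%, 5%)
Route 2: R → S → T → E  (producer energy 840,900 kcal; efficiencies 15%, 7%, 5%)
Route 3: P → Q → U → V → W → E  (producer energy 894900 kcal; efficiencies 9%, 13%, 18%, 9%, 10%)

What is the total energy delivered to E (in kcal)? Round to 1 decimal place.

1338.0 kcal

Route 1: 6904000 × 0.13 × 0.14 × 0.14 × 0.05 = 879.5696 kcal
Route 2: 840900 × 0.15 × 0.07 × 0.05 = 441.4725 kcal
Route 3: 894900 × 0.09 × 0.13 × 0.18 × 0.09 × 0.1 = 16.9619346 kcal
Total at E: 879.5696 + 441.4725 + 16.9619346 = 1338.0040346 kcal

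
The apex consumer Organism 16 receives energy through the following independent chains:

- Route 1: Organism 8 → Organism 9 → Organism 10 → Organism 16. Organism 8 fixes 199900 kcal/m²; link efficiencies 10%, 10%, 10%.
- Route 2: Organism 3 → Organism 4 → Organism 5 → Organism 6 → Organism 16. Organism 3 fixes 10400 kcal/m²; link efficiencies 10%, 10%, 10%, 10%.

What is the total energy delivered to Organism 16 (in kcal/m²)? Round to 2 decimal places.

200.94 kcal/m²

Route 1: 199900 × 0.1 × 0.1 × 0.1 = 199.9 kcal/m²
Route 2: 10400 × 0.1 × 0.1 × 0.1 × 0.1 = 1.04 kcal/m²
Total at Organism 16: 199.9 + 1.04 = 200.94 kcal/m²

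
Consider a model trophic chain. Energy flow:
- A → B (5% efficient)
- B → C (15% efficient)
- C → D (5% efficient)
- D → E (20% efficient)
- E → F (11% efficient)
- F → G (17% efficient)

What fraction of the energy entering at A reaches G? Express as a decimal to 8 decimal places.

Product of link efficiencies: 0.05 × 0.15 × 0.05 × 0.2 × 0.11 × 0.17 = 0.0000014025

0.00000140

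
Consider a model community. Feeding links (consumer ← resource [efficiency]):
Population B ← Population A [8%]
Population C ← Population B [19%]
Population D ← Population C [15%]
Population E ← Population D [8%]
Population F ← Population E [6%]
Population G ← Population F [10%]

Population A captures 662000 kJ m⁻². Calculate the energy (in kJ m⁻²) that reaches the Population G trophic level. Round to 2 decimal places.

0.72 kJ m⁻²

Population B: 662000 × 0.08 = 52960 kJ m⁻²
Population C: 52960 × 0.19 = 10062.4 kJ m⁻²
Population D: 10062.4 × 0.15 = 1509.36 kJ m⁻²
Population E: 1509.36 × 0.08 = 120.7488 kJ m⁻²
Population F: 120.7488 × 0.06 = 7.244928 kJ m⁻²
Population G: 7.244928 × 0.1 = 0.7244928 kJ m⁻²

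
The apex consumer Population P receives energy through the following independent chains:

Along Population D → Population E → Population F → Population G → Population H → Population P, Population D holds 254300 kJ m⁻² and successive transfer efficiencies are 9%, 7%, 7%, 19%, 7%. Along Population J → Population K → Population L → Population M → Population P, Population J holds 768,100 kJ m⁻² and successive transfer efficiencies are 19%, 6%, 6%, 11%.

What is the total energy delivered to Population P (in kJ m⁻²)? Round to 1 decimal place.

Via Population D: 254300 × 0.09 × 0.07 × 0.07 × 0.19 × 0.07 = 1.49154579 kJ m⁻²
Via Population J: 768100 × 0.19 × 0.06 × 0.06 × 0.11 = 57.791844 kJ m⁻²
Total at Population P: 1.49154579 + 57.791844 = 59.28338979 kJ m⁻²

59.3 kJ m⁻²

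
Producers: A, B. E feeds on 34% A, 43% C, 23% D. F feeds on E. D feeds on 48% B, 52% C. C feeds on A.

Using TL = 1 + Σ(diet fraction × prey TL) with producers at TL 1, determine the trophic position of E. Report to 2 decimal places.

C: 1 + 1 = 2
D: 1 + (0.48×1 + 0.52×2) = 2.52
E: 1 + (0.34×1 + 0.43×2 + 0.23×2.52) = 2.7796
F: 1 + 2.7796 = 3.7796

2.78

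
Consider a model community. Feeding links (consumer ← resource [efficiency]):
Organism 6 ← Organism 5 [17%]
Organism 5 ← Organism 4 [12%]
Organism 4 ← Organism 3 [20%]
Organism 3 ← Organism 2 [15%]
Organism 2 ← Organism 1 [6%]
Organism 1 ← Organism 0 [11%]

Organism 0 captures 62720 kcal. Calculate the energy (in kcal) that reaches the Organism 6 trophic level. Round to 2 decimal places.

Organism 1: 62720 × 0.11 = 6899.2 kcal
Organism 2: 6899.2 × 0.06 = 413.952 kcal
Organism 3: 413.952 × 0.15 = 62.0928 kcal
Organism 4: 62.0928 × 0.2 = 12.41856 kcal
Organism 5: 12.41856 × 0.12 = 1.4902272 kcal
Organism 6: 1.4902272 × 0.17 = 0.253338624 kcal

0.25 kcal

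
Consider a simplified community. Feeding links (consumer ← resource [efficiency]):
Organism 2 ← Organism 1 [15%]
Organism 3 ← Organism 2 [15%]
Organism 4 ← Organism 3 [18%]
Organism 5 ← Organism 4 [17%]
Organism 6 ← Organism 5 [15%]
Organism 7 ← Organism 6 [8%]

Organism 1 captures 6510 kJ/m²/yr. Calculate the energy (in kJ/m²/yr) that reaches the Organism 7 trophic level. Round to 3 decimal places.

Organism 2: 6510 × 0.15 = 976.5 kJ/m²/yr
Organism 3: 976.5 × 0.15 = 146.475 kJ/m²/yr
Organism 4: 146.475 × 0.18 = 26.3655 kJ/m²/yr
Organism 5: 26.3655 × 0.17 = 4.482135 kJ/m²/yr
Organism 6: 4.482135 × 0.15 = 0.67232025 kJ/m²/yr
Organism 7: 0.67232025 × 0.08 = 0.05378562 kJ/m²/yr

0.054 kJ/m²/yr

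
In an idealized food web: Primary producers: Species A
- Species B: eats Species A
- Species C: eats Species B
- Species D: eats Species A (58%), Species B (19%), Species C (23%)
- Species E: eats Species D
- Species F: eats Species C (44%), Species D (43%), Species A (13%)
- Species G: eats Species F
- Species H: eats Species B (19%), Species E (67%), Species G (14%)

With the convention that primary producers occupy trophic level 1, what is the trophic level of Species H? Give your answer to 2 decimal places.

4.47

Species B: 1 + 1 = 2
Species C: 1 + 2 = 3
Species D: 1 + (0.58×1 + 0.19×2 + 0.23×3) = 2.65
Species E: 1 + 2.65 = 3.65
Species F: 1 + (0.44×3 + 0.43×2.65 + 0.13×1) = 3.5895
Species G: 1 + 3.5895 = 4.5895
Species H: 1 + (0.19×2 + 0.67×3.65 + 0.14×4.5895) = 4.46803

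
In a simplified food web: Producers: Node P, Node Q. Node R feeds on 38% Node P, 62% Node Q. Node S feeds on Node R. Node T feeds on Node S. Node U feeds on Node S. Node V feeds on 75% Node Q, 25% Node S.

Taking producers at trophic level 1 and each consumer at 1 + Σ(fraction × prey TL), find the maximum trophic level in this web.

Node R: 1 + (0.38×1 + 0.62×1) = 2
Node S: 1 + 2 = 3
Node T: 1 + 3 = 4
Node U: 1 + 3 = 4
Node V: 1 + (0.75×1 + 0.25×3) = 2.5

4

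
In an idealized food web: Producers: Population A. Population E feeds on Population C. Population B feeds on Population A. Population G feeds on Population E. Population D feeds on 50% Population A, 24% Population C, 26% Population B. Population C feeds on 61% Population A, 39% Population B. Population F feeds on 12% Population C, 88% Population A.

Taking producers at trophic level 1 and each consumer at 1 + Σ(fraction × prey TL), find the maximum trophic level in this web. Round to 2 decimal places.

Population B: 1 + 1 = 2
Population C: 1 + (0.61×1 + 0.39×2) = 2.39
Population D: 1 + (0.5×1 + 0.24×2.39 + 0.26×2) = 2.5936
Population E: 1 + 2.39 = 3.39
Population F: 1 + (0.12×2.39 + 0.88×1) = 2.1668
Population G: 1 + 3.39 = 4.39

4.39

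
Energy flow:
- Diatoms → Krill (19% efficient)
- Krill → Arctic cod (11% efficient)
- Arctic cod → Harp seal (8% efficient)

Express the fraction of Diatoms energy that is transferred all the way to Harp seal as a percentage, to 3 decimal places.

Product of link efficiencies: 0.19 × 0.11 × 0.08 = 0.001672
As a percentage: 0.001672 × 100 = 0.167%

0.167%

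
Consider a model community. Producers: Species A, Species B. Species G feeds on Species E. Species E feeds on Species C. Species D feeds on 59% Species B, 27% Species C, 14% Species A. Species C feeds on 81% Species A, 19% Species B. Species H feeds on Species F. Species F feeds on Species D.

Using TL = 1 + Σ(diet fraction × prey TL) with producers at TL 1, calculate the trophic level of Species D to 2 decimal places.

Species C: 1 + (0.81×1 + 0.19×1) = 2
Species D: 1 + (0.59×1 + 0.27×2 + 0.14×1) = 2.27
Species E: 1 + 2 = 3
Species F: 1 + 2.27 = 3.27
Species G: 1 + 3 = 4
Species H: 1 + 3.27 = 4.27

2.27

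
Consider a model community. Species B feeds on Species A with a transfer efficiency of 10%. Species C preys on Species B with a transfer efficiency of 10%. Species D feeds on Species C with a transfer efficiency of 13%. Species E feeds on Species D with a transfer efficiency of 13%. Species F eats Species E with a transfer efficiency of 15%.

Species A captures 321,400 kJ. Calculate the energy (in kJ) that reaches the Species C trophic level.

Species B: 321400 × 0.1 = 32140 kJ
Species C: 32140 × 0.1 = 3214 kJ

3214 kJ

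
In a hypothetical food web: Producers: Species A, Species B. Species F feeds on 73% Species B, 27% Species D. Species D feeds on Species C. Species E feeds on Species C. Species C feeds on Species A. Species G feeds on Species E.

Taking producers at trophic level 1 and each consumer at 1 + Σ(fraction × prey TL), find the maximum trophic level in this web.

4

Species C: 1 + 1 = 2
Species D: 1 + 2 = 3
Species E: 1 + 2 = 3
Species F: 1 + (0.73×1 + 0.27×3) = 2.54
Species G: 1 + 3 = 4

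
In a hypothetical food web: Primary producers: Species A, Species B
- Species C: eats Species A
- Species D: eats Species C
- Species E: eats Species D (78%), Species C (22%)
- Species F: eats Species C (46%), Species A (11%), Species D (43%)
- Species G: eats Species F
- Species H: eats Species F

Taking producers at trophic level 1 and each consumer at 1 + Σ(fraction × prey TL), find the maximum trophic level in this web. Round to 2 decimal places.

Species C: 1 + 1 = 2
Species D: 1 + 2 = 3
Species E: 1 + (0.78×3 + 0.22×2) = 3.78
Species F: 1 + (0.46×2 + 0.11×1 + 0.43×3) = 3.32
Species G: 1 + 3.32 = 4.32
Species H: 1 + 3.32 = 4.32

4.32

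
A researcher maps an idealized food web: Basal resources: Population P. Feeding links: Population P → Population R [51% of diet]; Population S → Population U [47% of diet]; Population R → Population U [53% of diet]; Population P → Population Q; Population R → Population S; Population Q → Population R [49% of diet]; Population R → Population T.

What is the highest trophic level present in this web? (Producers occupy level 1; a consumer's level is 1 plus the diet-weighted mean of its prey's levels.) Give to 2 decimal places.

Population Q: 1 + 1 = 2
Population R: 1 + (0.51×1 + 0.49×2) = 2.49
Population S: 1 + 2.49 = 3.49
Population T: 1 + 2.49 = 3.49
Population U: 1 + (0.53×2.49 + 0.47×3.49) = 3.96

3.96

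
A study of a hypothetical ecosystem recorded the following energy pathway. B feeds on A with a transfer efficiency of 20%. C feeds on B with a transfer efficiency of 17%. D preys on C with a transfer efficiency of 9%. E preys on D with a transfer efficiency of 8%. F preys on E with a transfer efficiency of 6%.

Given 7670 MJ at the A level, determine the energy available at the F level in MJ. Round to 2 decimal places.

0.11 MJ

B: 7670 × 0.2 = 1534 MJ
C: 1534 × 0.17 = 260.78 MJ
D: 260.78 × 0.09 = 23.4702 MJ
E: 23.4702 × 0.08 = 1.877616 MJ
F: 1.877616 × 0.06 = 0.11265696 MJ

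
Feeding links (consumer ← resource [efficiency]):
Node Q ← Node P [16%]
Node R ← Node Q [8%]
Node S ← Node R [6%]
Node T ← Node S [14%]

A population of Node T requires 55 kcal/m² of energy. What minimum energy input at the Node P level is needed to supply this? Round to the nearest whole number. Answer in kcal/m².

511533 kcal/m²

Cumulative transfer efficiency: 0.16 × 0.08 × 0.06 × 0.14 = 0.00010752
Node P energy = 55 / 0.00010752 = 511533 kcal/m²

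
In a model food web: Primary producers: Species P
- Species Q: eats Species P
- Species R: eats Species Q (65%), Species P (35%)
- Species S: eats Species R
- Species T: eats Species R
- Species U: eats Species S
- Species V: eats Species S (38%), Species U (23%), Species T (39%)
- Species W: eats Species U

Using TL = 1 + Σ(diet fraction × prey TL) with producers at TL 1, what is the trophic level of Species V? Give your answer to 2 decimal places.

Species Q: 1 + 1 = 2
Species R: 1 + (0.65×2 + 0.35×1) = 2.65
Species S: 1 + 2.65 = 3.65
Species T: 1 + 2.65 = 3.65
Species U: 1 + 3.65 = 4.65
Species V: 1 + (0.38×3.65 + 0.23×4.65 + 0.39×3.65) = 4.88
Species W: 1 + 4.65 = 5.65

4.88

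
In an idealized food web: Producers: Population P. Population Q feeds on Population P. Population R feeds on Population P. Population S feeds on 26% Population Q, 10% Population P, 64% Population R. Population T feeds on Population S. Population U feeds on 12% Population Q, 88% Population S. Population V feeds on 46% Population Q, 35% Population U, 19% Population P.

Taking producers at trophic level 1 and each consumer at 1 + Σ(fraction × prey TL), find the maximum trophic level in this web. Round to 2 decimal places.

3.90

Population Q: 1 + 1 = 2
Population R: 1 + 1 = 2
Population S: 1 + (0.26×2 + 0.1×1 + 0.64×2) = 2.9
Population T: 1 + 2.9 = 3.9
Population U: 1 + (0.12×2 + 0.88×2.9) = 3.792
Population V: 1 + (0.46×2 + 0.35×3.792 + 0.19×1) = 3.4372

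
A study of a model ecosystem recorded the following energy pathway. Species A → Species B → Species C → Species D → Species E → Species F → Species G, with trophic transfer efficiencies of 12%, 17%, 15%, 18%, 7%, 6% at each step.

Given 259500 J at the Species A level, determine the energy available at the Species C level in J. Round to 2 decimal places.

Species B: 259500 × 0.12 = 31140 J
Species C: 31140 × 0.17 = 5293.8 J

5293.80 J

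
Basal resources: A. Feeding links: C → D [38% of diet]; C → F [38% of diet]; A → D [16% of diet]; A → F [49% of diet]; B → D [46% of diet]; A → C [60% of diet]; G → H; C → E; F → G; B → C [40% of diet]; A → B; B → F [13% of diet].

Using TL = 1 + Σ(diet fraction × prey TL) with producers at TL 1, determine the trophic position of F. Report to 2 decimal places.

B: 1 + 1 = 2
C: 1 + (0.4×2 + 0.6×1) = 2.4
D: 1 + (0.46×2 + 0.38×2.4 + 0.16×1) = 2.992
E: 1 + 2.4 = 3.4
F: 1 + (0.49×1 + 0.38×2.4 + 0.13×2) = 2.662
G: 1 + 2.662 = 3.662
H: 1 + 3.662 = 4.662

2.66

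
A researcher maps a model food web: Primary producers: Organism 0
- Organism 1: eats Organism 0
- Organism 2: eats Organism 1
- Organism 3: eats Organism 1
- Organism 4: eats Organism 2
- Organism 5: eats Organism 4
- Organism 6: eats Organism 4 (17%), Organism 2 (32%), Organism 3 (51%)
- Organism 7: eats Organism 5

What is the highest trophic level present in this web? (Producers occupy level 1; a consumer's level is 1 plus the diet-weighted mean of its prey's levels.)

Organism 1: 1 + 1 = 2
Organism 2: 1 + 2 = 3
Organism 3: 1 + 2 = 3
Organism 4: 1 + 3 = 4
Organism 5: 1 + 4 = 5
Organism 6: 1 + (0.17×4 + 0.32×3 + 0.51×3) = 4.17
Organism 7: 1 + 5 = 6

6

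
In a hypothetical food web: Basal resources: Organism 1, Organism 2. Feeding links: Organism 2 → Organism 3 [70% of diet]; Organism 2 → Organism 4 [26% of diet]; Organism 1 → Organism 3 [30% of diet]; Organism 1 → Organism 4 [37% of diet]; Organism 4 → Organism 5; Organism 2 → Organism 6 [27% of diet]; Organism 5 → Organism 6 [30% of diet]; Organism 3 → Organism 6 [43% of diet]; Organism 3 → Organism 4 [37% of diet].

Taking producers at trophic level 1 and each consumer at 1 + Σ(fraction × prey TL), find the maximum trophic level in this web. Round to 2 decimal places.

3.37

Organism 3: 1 + (0.7×1 + 0.3×1) = 2
Organism 4: 1 + (0.37×1 + 0.37×2 + 0.26×1) = 2.37
Organism 5: 1 + 2.37 = 3.37
Organism 6: 1 + (0.27×1 + 0.43×2 + 0.3×3.37) = 3.141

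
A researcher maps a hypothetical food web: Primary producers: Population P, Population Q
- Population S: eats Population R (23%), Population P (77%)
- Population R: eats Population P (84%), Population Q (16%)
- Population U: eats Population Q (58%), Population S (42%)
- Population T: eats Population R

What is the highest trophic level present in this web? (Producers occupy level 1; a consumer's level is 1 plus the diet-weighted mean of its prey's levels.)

Population R: 1 + (0.84×1 + 0.16×1) = 2
Population S: 1 + (0.23×2 + 0.77×1) = 2.23
Population T: 1 + 2 = 3
Population U: 1 + (0.58×1 + 0.42×2.23) = 2.5166

3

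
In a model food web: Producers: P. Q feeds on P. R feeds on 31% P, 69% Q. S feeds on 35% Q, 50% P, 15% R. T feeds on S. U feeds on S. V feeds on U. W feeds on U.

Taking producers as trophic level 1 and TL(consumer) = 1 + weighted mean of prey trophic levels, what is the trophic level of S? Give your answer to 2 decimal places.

2.60

Q: 1 + 1 = 2
R: 1 + (0.31×1 + 0.69×2) = 2.69
S: 1 + (0.35×2 + 0.5×1 + 0.15×2.69) = 2.6035
T: 1 + 2.6035 = 3.6035
U: 1 + 2.6035 = 3.6035
V: 1 + 3.6035 = 4.6035
W: 1 + 3.6035 = 4.6035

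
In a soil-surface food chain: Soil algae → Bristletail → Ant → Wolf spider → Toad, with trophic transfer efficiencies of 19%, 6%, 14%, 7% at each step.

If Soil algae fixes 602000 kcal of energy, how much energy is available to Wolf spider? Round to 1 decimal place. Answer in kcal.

960.8 kcal

Bristletail: 602000 × 0.19 = 114380 kcal
Ant: 114380 × 0.06 = 6862.8 kcal
Wolf spider: 6862.8 × 0.14 = 960.792 kcal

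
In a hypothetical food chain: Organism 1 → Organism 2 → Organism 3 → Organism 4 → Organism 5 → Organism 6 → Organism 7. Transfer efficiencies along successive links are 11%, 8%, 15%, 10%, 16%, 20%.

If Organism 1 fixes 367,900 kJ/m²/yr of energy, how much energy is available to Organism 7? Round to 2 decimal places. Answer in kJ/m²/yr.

Organism 2: 367900 × 0.11 = 40469 kJ/m²/yr
Organism 3: 40469 × 0.08 = 3237.52 kJ/m²/yr
Organism 4: 3237.52 × 0.15 = 485.628 kJ/m²/yr
Organism 5: 485.628 × 0.1 = 48.5628 kJ/m²/yr
Organism 6: 48.5628 × 0.16 = 7.770048 kJ/m²/yr
Organism 7: 7.770048 × 0.2 = 1.5540096 kJ/m²/yr

1.55 kJ/m²/yr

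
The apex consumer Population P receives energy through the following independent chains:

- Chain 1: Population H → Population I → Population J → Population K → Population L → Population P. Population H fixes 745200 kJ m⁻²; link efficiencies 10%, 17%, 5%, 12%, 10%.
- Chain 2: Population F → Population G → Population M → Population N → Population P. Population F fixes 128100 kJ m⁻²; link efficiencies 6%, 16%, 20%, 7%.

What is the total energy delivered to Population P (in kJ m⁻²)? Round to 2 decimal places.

24.82 kJ m⁻²

Chain 1: 745200 × 0.1 × 0.17 × 0.05 × 0.12 × 0.1 = 7.60104 kJ m⁻²
Chain 2: 128100 × 0.06 × 0.16 × 0.2 × 0.07 = 17.21664 kJ m⁻²
Total at Population P: 7.60104 + 17.21664 = 24.81768 kJ m⁻²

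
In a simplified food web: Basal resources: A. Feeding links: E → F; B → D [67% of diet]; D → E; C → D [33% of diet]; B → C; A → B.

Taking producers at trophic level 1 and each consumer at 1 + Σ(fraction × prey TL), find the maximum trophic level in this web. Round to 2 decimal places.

B: 1 + 1 = 2
C: 1 + 2 = 3
D: 1 + (0.67×2 + 0.33×3) = 3.33
E: 1 + 3.33 = 4.33
F: 1 + 4.33 = 5.33

5.33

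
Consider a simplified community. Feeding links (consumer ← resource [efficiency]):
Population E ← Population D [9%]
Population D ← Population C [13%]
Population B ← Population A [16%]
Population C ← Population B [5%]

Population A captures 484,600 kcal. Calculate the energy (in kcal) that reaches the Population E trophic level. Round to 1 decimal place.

45.4 kcal

Population B: 484600 × 0.16 = 77536 kcal
Population C: 77536 × 0.05 = 3876.8 kcal
Population D: 3876.8 × 0.13 = 503.984 kcal
Population E: 503.984 × 0.09 = 45.35856 kcal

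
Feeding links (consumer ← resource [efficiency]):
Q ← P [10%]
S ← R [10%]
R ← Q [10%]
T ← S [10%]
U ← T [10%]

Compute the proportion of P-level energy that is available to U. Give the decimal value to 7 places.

Product of link efficiencies: 0.1 × 0.1 × 0.1 × 0.1 × 0.1 = 0.00001

0.0000100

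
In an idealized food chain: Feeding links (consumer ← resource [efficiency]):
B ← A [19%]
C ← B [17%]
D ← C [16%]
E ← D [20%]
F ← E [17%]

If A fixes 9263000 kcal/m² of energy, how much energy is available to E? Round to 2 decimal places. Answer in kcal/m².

9574.24 kcal/m²

B: 9263000 × 0.19 = 1759970 kcal/m²
C: 1759970 × 0.17 = 299194.9 kcal/m²
D: 299194.9 × 0.16 = 47871.184 kcal/m²
E: 47871.184 × 0.2 = 9574.2368 kcal/m²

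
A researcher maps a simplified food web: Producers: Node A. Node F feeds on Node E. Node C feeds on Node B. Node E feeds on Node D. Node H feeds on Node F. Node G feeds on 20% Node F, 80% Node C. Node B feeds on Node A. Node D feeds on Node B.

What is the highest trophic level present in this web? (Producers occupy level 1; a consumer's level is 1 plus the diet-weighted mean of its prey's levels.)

6

Node B: 1 + 1 = 2
Node C: 1 + 2 = 3
Node D: 1 + 2 = 3
Node E: 1 + 3 = 4
Node F: 1 + 4 = 5
Node G: 1 + (0.2×5 + 0.8×3) = 4.4
Node H: 1 + 5 = 6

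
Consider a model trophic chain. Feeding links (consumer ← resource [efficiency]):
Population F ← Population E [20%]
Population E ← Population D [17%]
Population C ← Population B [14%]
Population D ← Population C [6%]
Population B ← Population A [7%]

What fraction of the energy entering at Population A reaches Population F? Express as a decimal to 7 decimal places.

0.0000200

Product of link efficiencies: 0.07 × 0.14 × 0.06 × 0.17 × 0.2 = 0.000019992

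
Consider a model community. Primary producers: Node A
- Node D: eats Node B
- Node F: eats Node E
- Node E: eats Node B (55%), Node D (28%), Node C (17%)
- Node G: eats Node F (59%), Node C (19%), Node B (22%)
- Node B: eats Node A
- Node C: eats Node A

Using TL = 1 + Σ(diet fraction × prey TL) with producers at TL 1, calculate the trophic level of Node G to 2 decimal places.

4.35

Node B: 1 + 1 = 2
Node C: 1 + 1 = 2
Node D: 1 + 2 = 3
Node E: 1 + (0.55×2 + 0.28×3 + 0.17×2) = 3.28
Node F: 1 + 3.28 = 4.28
Node G: 1 + (0.59×4.28 + 0.19×2 + 0.22×2) = 4.3452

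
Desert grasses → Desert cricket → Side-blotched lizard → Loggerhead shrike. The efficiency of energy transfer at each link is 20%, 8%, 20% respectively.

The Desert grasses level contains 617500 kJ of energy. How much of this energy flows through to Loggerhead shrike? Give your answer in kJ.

1976 kJ

Desert cricket: 617500 × 0.2 = 123500 kJ
Side-blotched lizard: 123500 × 0.08 = 9880 kJ
Loggerhead shrike: 9880 × 0.2 = 1976 kJ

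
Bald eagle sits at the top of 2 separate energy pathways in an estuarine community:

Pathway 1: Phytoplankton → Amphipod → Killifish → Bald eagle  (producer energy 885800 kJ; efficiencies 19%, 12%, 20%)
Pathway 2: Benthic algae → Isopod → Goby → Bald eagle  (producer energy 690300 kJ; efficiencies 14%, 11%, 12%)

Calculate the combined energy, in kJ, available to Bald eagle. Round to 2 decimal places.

5314.92 kJ

Pathway 1: 885800 × 0.19 × 0.12 × 0.2 = 4039.248 kJ
Pathway 2: 690300 × 0.14 × 0.11 × 0.12 = 1275.6744 kJ
Total at Bald eagle: 4039.248 + 1275.6744 = 5314.9224 kJ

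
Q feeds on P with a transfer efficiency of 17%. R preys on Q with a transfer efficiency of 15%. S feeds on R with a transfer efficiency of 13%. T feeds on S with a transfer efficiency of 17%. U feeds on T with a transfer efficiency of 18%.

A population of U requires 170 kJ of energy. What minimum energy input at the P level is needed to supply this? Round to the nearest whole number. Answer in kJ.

Cumulative transfer efficiency: 0.17 × 0.15 × 0.13 × 0.17 × 0.18 = 0.000101439
P energy = 170 / 0.000101439 = 1675884 kJ

1675884 kJ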